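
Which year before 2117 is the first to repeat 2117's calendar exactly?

2106

Two years share a calendar iff Jan 1 falls on the same weekday and both are leap or both are common. 2117: Jan 1 is Friday, common year.
2116: Jan 1 Wednesday, leap
2115: Jan 1 Tuesday, common
2114: Jan 1 Monday, common
2113: Jan 1 Sunday, common
2112: Jan 1 Friday, leap
2111: Jan 1 Thursday, common
2110: Jan 1 Wednesday, common
2109: Jan 1 Tuesday, common
2108: Jan 1 Sunday, leap
2107: Jan 1 Saturday, common
2106: Jan 1 Friday, common
2106 matches on both conditions.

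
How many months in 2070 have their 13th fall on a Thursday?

3

Check the 13th of each month of 2070: Jan 13: Mon, Feb 13: Thu, Mar 13: Thu, Apr 13: Sun, May 13: Tue, Jun 13: Fri, Jul 13: Sun, Aug 13: Wed, Sep 13: Sat, Oct 13: Mon, Nov 13: Thu, Dec 13: Sat.
Thursday occurs in February, March, November — 3 months.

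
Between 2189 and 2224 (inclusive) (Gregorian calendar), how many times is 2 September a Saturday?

Track 2 September's weekday year by year (advancing +1, or +2 across a Feb 29):
  2189: Wed  2190: Thu (+1)  2191: Fri (+1)  2192: Sun (+2)  2193: Mon (+1)
  2194: Tue (+1)  2195: Wed (+1)  2196: Fri (+2)  2197: Sat (+1) ✓  2198: Sun (+1)
  2199: Mon (+1)  2200: Tue (+1)  2201: Wed (+1)  2202: Thu (+1)  … (8 more years) …
  2211: Mon (+1)  2212: Wed (+2)  2213: Thu (+1)  2214: Fri (+1)  2215: Sat (+1) ✓
  2216: Mon (+2)  2217: Tue (+1)  2218: Wed (+1)  2219: Thu (+1)  2220: Sat (+2) ✓
  2221: Sun (+1)  2222: Mon (+1)  2223: Tue (+1)  2224: Thu (+2)
Saturday years: 2197, 2209, 2215, 2220 — 4 in total.

4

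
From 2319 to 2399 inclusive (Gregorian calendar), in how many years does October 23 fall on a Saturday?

12

Track October 23's weekday year by year (advancing +1, or +2 across a Feb 29):
  2319: Thu  2320: Sat (+2) ✓  2321: Sun (+1)  2322: Mon (+1)  2323: Tue (+1)
  2324: Thu (+2)  2325: Fri (+1)  2326: Sat (+1) ✓  2327: Sun (+1)  2328: Tue (+2)
  2329: Wed (+1)  2330: Thu (+1)  2331: Fri (+1)  2332: Sun (+2)  … (53 more years) …
  2386: Thu (+1)  2387: Fri (+1)  2388: Sun (+2)  2389: Mon (+1)  2390: Tue (+1)
  2391: Wed (+1)  2392: Fri (+2)  2393: Sat (+1) ✓  2394: Sun (+1)  2395: Mon (+1)
  2396: Wed (+2)  2397: Thu (+1)  2398: Fri (+1)  2399: Sat (+1) ✓
Saturday years: 2320, 2326, 2337, 2343, 2348, 2354, 2365, 2371, 2376, 2382, 2393, 2399 — 12 in total.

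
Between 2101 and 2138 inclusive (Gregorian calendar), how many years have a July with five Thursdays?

July has 31 days; it has five Thursdays when Thursday falls among the first (month-length − 28) days — i.e. when July 1 is one of Thursday/Wednesday/Tuesday.
July 1 by year: 2101:Fri 2102:Sat 2103:Sun 2104:Tue✓ 2105:Wed✓ 2106:Thu✓ 2107:Fri 2108:Sun 2109:Mon 2110:Tue✓ 2111:Wed✓ 2112:Fri 2113:Sat 2114:Sun 2115:Mon …(8 more)… 2124:Sat 2125:Sun 2126:Mon 2127:Tue✓ 2128:Thu✓ 2129:Fri 2130:Sat 2131:Sun 2132:Tue✓ 2133:Wed✓ 2134:Thu✓ 2135:Fri 2136:Sun 2137:Mon 2138:Tue✓
Years with five Thursdays: 2104, 2105, 2106, 2110, 2111, 2116, 2117, 2121, 2122, 2123, 2127, 2128, 2132, 2133, 2134, 2138 → 16.

16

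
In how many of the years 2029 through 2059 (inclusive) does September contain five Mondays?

September has 30 days; it has five Mondays when Monday falls among the first (month-length − 28) days — i.e. when September 1 is one of Monday/Sunday.
September 1 by year: 2029:Sat 2030:Sun✓ 2031:Mon✓ 2032:Wed 2033:Thu 2034:Fri 2035:Sat 2036:Mon✓ 2037:Tue 2038:Wed 2039:Thu 2040:Sat 2041:Sun✓ 2042:Mon✓ 2043:Tue 2044:Thu 2045:Fri 2046:Sat 2047:Sun✓ 2048:Tue 2049:Wed 2050:Thu 2051:Fri 2052:Sun✓ 2053:Mon✓ 2054:Tue 2055:Wed 2056:Fri 2057:Sat 2058:Sun✓ 2059:Mon✓
Years with five Mondays: 2030, 2031, 2036, 2041, 2042, 2047, 2052, 2053, 2058, 2059 → 10.

10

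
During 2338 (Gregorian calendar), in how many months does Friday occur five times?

A month of length L has five Fridays iff its first Friday is on day ≤ L−28 (so day 1–3 in a 31-day month, 1–2 in a 30-day month, day 1 in a leap February).
Checking each month of 2338: Jan starts Sat (31d); Feb starts Tue (28d); Mar starts Tue (31d); Apr starts Fri (30d) ✓; May starts Sun (31d); Jun starts Wed (30d); Jul starts Fri (31d) ✓; Aug starts Mon (31d); Sep starts Thu (30d) ✓; Oct starts Sat (31d); Nov starts Tue (30d); Dec starts Thu (31d) ✓.
Five-Friday months: April, July, September, December → 4.

4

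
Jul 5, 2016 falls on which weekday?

Tuesday

January 1, 2016 is a Friday.
July 5 is day 187 of the year, i.e. 186 days after Jan 1.
186 mod 7 = 4, so advance 4 weekdays from Friday: Tuesday.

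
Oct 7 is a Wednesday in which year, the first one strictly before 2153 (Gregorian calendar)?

2150

From one year to the next, a fixed date's weekday advances by 1, or by 2 when a Feb 29 lies between the two dates.
2153: October 7 is Sunday.
2152: Saturday (−1)
2151: Thursday (−2)
2150: Wednesday (−1)
Oct 7 falls on a Wednesday in 2150.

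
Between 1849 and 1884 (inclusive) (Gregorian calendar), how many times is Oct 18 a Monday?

Track Oct 18's weekday year by year (advancing +1, or +2 across a Feb 29):
  1849: Thu  1850: Fri (+1)  1851: Sat (+1)  1852: Mon (+2) ✓  1853: Tue (+1)
  1854: Wed (+1)  1855: Thu (+1)  1856: Sat (+2)  1857: Sun (+1)  1858: Mon (+1) ✓
  1859: Tue (+1)  1860: Thu (+2)  1861: Fri (+1)  1862: Sat (+1)  … (8 more years) …
  1871: Wed (+1)  1872: Fri (+2)  1873: Sat (+1)  1874: Sun (+1)  1875: Mon (+1) ✓
  1876: Wed (+2)  1877: Thu (+1)  1878: Fri (+1)  1879: Sat (+1)  1880: Mon (+2) ✓
  1881: Tue (+1)  1882: Wed (+1)  1883: Thu (+1)  1884: Sat (+2)
Monday years: 1852, 1858, 1869, 1875, 1880 — 5 in total.

5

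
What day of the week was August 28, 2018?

January 1, 2018 is a Monday.
August 28 is day 240 of the year, i.e. 239 days after Jan 1.
239 mod 7 = 1, so advance 1 weekday from Monday: Tuesday.

Tuesday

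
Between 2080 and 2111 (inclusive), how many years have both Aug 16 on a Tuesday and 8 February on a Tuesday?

4

Check each year's weekday for Aug 16 and 8 February:
  2080: Fri/Thu  2081: Sat/Sat  2082: Sun/Sun  2083: Mon/Mon  2084: Wed/Tue  2085: Thu/Thu  2086: Fri/Fri  2087: Sat/Sat  2088: Mon/Sun  2089: Tue/Tue ✓  2090: Wed/Wed  2091: Thu/Thu  2092: Sat/Fri  2093: Sun/Sun  …(4 more)…  2098: Sat/Sat  2099: Sun/Sun  2100: Mon/Mon  2101: Tue/Tue ✓  2102: Wed/Wed  2103: Thu/Thu  2104: Sat/Fri  2105: Sun/Sun  2106: Mon/Mon  2107: Tue/Tue ✓  2108: Thu/Wed  2109: Fri/Fri  2110: Sat/Sat  2111: Sun/Sun
Both conditions hold in: 2089, 2095, 2101, 2107 — 4.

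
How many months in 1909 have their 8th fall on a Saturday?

1

Check the 8th of each month of 1909: Jan 8: Fri, Feb 8: Mon, Mar 8: Mon, Apr 8: Thu, May 8: Sat, Jun 8: Tue, Jul 8: Thu, Aug 8: Sun, Sep 8: Wed, Oct 8: Fri, Nov 8: Mon, Dec 8: Wed.
Saturday occurs in May — 1 month.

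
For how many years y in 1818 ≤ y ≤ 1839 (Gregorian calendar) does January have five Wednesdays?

January has 31 days; it has five Wednesdays when Wednesday falls among the first (month-length − 28) days — i.e. when January 1 is one of Wednesday/Tuesday/Monday.
January 1 by year: 1818:Thu 1819:Fri 1820:Sat 1821:Mon✓ 1822:Tue✓ 1823:Wed✓ 1824:Thu 1825:Sat 1826:Sun 1827:Mon✓ 1828:Tue✓ 1829:Thu 1830:Fri 1831:Sat 1832:Sun 1833:Tue✓ 1834:Wed✓ 1835:Thu 1836:Fri 1837:Sun 1838:Mon✓ 1839:Tue✓
Years with five Wednesdays: 1821, 1822, 1823, 1827, 1828, 1833, 1834, 1838, 1839 → 9.

9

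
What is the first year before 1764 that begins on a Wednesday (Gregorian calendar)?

Jan 1 advances by 2 weekdays after a leap year and by 1 after a common year.
1764: Jan 1 is Sunday (leap).
1763: Saturday
1762: Friday
1761: Thursday
1760: Tuesday (leap)
1759: Monday
1758: Sunday
1757: Saturday
1756: Thursday (leap)
1755: Wednesday
1755 begins on a Wednesday

1755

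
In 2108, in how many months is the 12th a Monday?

2

Check the 12th of each month of 2108: Jan 12: Thu, Feb 12: Sun, Mar 12: Mon, Apr 12: Thu, May 12: Sat, Jun 12: Tue, Jul 12: Thu, Aug 12: Sun, Sep 12: Wed, Oct 12: Fri, Nov 12: Mon, Dec 12: Wed.
Monday occurs in March, November — 2 months.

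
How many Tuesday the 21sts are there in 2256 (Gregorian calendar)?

Check the 21st of each month of 2256: Jan 21: Mon, Feb 21: Thu, Mar 21: Fri, Apr 21: Mon, May 21: Wed, Jun 21: Sat, Jul 21: Mon, Aug 21: Thu, Sep 21: Sun, Oct 21: Tue, Nov 21: Fri, Dec 21: Sun.
Tuesday occurs in October — 1 month.

1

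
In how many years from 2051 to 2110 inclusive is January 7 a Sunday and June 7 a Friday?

2

Check each year's weekday for January 7 and June 7:
  2051: Sat/Wed  2052: Sun/Fri ✓  2053: Tue/Sat  2054: Wed/Sun  2055: Thu/Mon  2056: Fri/Wed  2057: Sun/Thu  2058: Mon/Fri  2059: Tue/Sat  2060: Wed/Mon  2061: Fri/Tue  2062: Sat/Wed  2063: Sun/Thu  2064: Mon/Sat  …(32 more)…  2097: Mon/Fri  2098: Tue/Sat  2099: Wed/Sun  2100: Thu/Mon  2101: Fri/Tue  2102: Sat/Wed  2103: Sun/Thu  2104: Mon/Sat  2105: Wed/Sun  2106: Thu/Mon  2107: Fri/Tue  2108: Sat/Thu  2109: Mon/Fri  2110: Tue/Sat
Both conditions hold in: 2052, 2080 — 2.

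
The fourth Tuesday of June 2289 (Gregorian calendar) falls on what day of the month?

25

June 1, 2289 is a Saturday, so the first Tuesday is the 4th.
The fourth Tuesday is 4 + 21 = 25.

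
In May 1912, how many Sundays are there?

4

May 1912 has 31 days and begins on Wednesday.
The first Sunday is May 5.
Sundays fall on 5, 12, 19, 26 — that's 4.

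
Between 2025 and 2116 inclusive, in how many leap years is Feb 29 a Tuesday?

3

Leap years in 2025–2116: 22 of them.
Feb 29 weekday advances by 5 (mod 7) from one leap year to the next four years later (or differs when a century non-leap intervenes).
Leap-day weekdays: 2028:Tue✓ 2032:Sun 2036:Fri 2040:Wed 2044:Mon 2048:Sat 2052:Thu 2056:Tue✓ 2060:Sun 2064:Fri 2068:Wed 2072:Mon 2076:Sat 2080:Thu 2084:Tue✓ 2088:Sun 2092:Fri 2096:Wed 2104:Fri 2108:Wed 2112:Mon 2116:Sat
Tuesday: 2028, 2056, 2084 → 3.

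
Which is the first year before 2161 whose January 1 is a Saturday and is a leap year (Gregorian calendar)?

Jan 1 advances by 2 weekdays after a leap year and by 1 after a common year.
2161: Jan 1 is Thursday.
2160: Tuesday (leap)
2159: Monday
2158: Sunday
2157: Saturday
2156: Thursday (leap)
2155: Wednesday
2154: Tuesday
2153: Monday
2152: Saturday (leap)
2152 begins on a Saturday and is a leap year.

2152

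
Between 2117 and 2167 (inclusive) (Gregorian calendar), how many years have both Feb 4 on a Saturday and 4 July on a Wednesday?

Check each year's weekday for Feb 4 and 4 July:
  2117: Thu/Sun  2118: Fri/Mon  2119: Sat/Tue  2120: Sun/Thu  2121: Tue/Fri  2122: Wed/Sat  2123: Thu/Sun  2124: Fri/Tue  2125: Sun/Wed  2126: Mon/Thu  2127: Tue/Fri  2128: Wed/Sun  2129: Fri/Mon  2130: Sat/Tue  …(23 more)…  2154: Mon/Thu  2155: Tue/Fri  2156: Wed/Sun  2157: Fri/Mon  2158: Sat/Tue  2159: Sun/Wed  2160: Mon/Fri  2161: Wed/Sat  2162: Thu/Sun  2163: Fri/Mon  2164: Sat/Wed ✓  2165: Mon/Thu  2166: Tue/Fri  2167: Wed/Sat
Both conditions hold in: 2136, 2164 — 2.

2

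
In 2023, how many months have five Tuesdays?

A month of length L has five Tuesdays iff its first Tuesday is on day ≤ L−28 (so day 1–3 in a 31-day month, 1–2 in a 30-day month, day 1 in a leap February).
Checking each month of 2023: Jan starts Sun (31d) ✓; Feb starts Wed (28d); Mar starts Wed (31d); Apr starts Sat (30d); May starts Mon (31d) ✓; Jun starts Thu (30d); Jul starts Sat (31d); Aug starts Tue (31d) ✓; Sep starts Fri (30d); Oct starts Sun (31d) ✓; Nov starts Wed (30d); Dec starts Fri (31d).
Five-Tuesday months: January, May, August, October → 4.

4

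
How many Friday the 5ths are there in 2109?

Check the 5th of each month of 2109: Jan 5: Sat, Feb 5: Tue, Mar 5: Tue, Apr 5: Fri, May 5: Sun, Jun 5: Wed, Jul 5: Fri, Aug 5: Mon, Sep 5: Thu, Oct 5: Sat, Nov 5: Tue, Dec 5: Thu.
Friday occurs in April, July — 2 months.

2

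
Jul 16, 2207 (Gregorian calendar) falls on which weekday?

Thursday

January 1, 2207 is a Thursday.
July 16 is day 197 of the year, i.e. 196 days after Jan 1.
196 mod 7 = 0, so advance 0 weekdays from Thursday: Thursday.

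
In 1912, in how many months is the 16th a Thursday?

1

Check the 16th of each month of 1912: Jan 16: Tue, Feb 16: Fri, Mar 16: Sat, Apr 16: Tue, May 16: Thu, Jun 16: Sun, Jul 16: Tue, Aug 16: Fri, Sep 16: Mon, Oct 16: Wed, Nov 16: Sat, Dec 16: Mon.
Thursday occurs in May — 1 month.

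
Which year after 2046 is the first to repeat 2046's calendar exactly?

2057

Two years share a calendar iff Jan 1 falls on the same weekday and both are leap or both are common. 2046: Jan 1 is Monday, common year.
2047: Jan 1 Tuesday, common
2048: Jan 1 Wednesday, leap
2049: Jan 1 Friday, common
2050: Jan 1 Saturday, common
2051: Jan 1 Sunday, common
2052: Jan 1 Monday, leap
2053: Jan 1 Wednesday, common
2054: Jan 1 Thursday, common
2055: Jan 1 Friday, common
2056: Jan 1 Saturday, leap
2057: Jan 1 Monday, common
2057 matches on both conditions.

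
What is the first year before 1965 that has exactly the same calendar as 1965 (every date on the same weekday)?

Two years share a calendar iff Jan 1 falls on the same weekday and both are leap or both are common. 1965: Jan 1 is Friday, common year.
1964: Jan 1 Wednesday, leap
1963: Jan 1 Tuesday, common
1962: Jan 1 Monday, common
1961: Jan 1 Sunday, common
1960: Jan 1 Friday, leap
1959: Jan 1 Thursday, common
1958: Jan 1 Wednesday, common
1957: Jan 1 Tuesday, common
1956: Jan 1 Sunday, leap
1955: Jan 1 Saturday, common
1954: Jan 1 Friday, common
1954 matches on both conditions.

1954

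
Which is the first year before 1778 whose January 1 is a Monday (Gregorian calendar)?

1776

Jan 1 advances by 2 weekdays after a leap year and by 1 after a common year.
1778: Jan 1 is Thursday.
1777: Wednesday
1776: Monday (leap)
1776 begins on a Monday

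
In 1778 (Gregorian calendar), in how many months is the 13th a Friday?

3

Check the 13th of each month of 1778: Jan 13: Tue, Feb 13: Fri, Mar 13: Fri, Apr 13: Mon, May 13: Wed, Jun 13: Sat, Jul 13: Mon, Aug 13: Thu, Sep 13: Sun, Oct 13: Tue, Nov 13: Fri, Dec 13: Sun.
Friday occurs in February, March, November — 3 months.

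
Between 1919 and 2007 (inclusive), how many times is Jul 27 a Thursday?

Track Jul 27's weekday year by year (advancing +1, or +2 across a Feb 29):
  1919: Sun  1920: Tue (+2)  1921: Wed (+1)  1922: Thu (+1) ✓  1923: Fri (+1)
  1924: Sun (+2)  1925: Mon (+1)  1926: Tue (+1)  1927: Wed (+1)  1928: Fri (+2)
  1929: Sat (+1)  1930: Sun (+1)  1931: Mon (+1)  1932: Wed (+2)  … (61 more years) …
  1994: Wed (+1)  1995: Thu (+1) ✓  1996: Sat (+2)  1997: Sun (+1)  1998: Mon (+1)
  1999: Tue (+1)  2000: Thu (+2) ✓  2001: Fri (+1)  2002: Sat (+1)  2003: Sun (+1)
  2004: Tue (+2)  2005: Wed (+1)  2006: Thu (+1) ✓  2007: Fri (+1)
Thursday years: 1922, 1933, 1939, 1944, 1950, 1961, 1967, 1972, 1978, 1989, 1995, 2000, 2006 — 13 in total.

13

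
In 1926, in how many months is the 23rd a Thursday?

Check the 23rd of each month of 1926: Jan 23: Sat, Feb 23: Tue, Mar 23: Tue, Apr 23: Fri, May 23: Sun, Jun 23: Wed, Jul 23: Fri, Aug 23: Mon, Sep 23: Thu, Oct 23: Sat, Nov 23: Tue, Dec 23: Thu.
Thursday occurs in September, December — 2 months.

2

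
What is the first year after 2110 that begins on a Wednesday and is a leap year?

Jan 1 advances by 2 weekdays after a leap year and by 1 after a common year.
2110: Jan 1 is Wednesday.
2111: Thursday
2112: Friday (leap)
2113: Sunday
2114: Monday
2115: Tuesday
2116: Wednesday (leap)
2116 begins on a Wednesday and is a leap year.

2116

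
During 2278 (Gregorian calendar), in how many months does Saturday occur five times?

A month of length L has five Saturdays iff its first Saturday is on day ≤ L−28 (so day 1–3 in a 31-day month, 1–2 in a 30-day month, day 1 in a leap February).
Checking each month of 2278: Jan starts Tue (31d); Feb starts Fri (28d); Mar starts Fri (31d) ✓; Apr starts Mon (30d); May starts Wed (31d); Jun starts Sat (30d) ✓; Jul starts Mon (31d); Aug starts Thu (31d) ✓; Sep starts Sun (30d); Oct starts Tue (31d); Nov starts Fri (30d) ✓; Dec starts Sun (31d).
Five-Saturday months: March, June, August, November → 4.

4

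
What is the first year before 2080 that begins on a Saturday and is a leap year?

2056

Jan 1 advances by 2 weekdays after a leap year and by 1 after a common year.
2080: Jan 1 is Monday (leap).
2079: Sunday
2078: Saturday
2077: Friday
2076: Wednesday (leap)
2075: Tuesday
2074: Monday
2073: Sunday
2072: Friday (leap)
2071: Thursday
2070: Wednesday
2069: Tuesday
2068: Sunday (leap)
2067: Saturday
2066: Friday
2065: Thursday
2064: Tuesday (leap)
2063: Monday
2062: Sunday
2061: Saturday
2060: Thursday (leap)
2059: Wednesday
2058: Tuesday
2057: Monday
2056: Saturday (leap)
2056 begins on a Saturday and is a leap year.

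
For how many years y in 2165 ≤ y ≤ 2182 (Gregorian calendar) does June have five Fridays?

5

June has 30 days; it has five Fridays when Friday falls among the first (month-length − 28) days — i.e. when June 1 is one of Friday/Thursday.
June 1 by year: 2165:Sat 2166:Sun 2167:Mon 2168:Wed 2169:Thu✓ 2170:Fri✓ 2171:Sat 2172:Mon 2173:Tue 2174:Wed 2175:Thu✓ 2176:Sat 2177:Sun 2178:Mon 2179:Tue 2180:Thu✓ 2181:Fri✓ 2182:Sat
Years with five Fridays: 2169, 2170, 2175, 2180, 2181 → 5.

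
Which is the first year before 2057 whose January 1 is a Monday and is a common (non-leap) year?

Jan 1 advances by 2 weekdays after a leap year and by 1 after a common year.
2057: Jan 1 is Monday.
2056: Saturday (leap)
2055: Friday
2054: Thursday
2053: Wednesday
2052: Monday (leap)
2051: Sunday
2050: Saturday
2049: Friday
2048: Wednesday (leap)
2047: Tuesday
2046: Monday
2046 begins on a Monday and is a common year.

2046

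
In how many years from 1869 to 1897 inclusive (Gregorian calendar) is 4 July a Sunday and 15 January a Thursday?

1

Check each year's weekday for 4 July and 15 January:
  1869: Sun/Fri  1870: Mon/Sat  1871: Tue/Sun  1872: Thu/Mon  1873: Fri/Wed  1874: Sat/Thu  1875: Sun/Fri  1876: Tue/Sat  1877: Wed/Mon  1878: Thu/Tue  1879: Fri/Wed  1880: Sun/Thu ✓  1881: Mon/Sat  1882: Tue/Sun  1883: Wed/Mon  1884: Fri/Tue  1885: Sat/Thu  1886: Sun/Fri  1887: Mon/Sat  1888: Wed/Sun  1889: Thu/Tue  1890: Fri/Wed  1891: Sat/Thu  1892: Mon/Fri  1893: Tue/Sun  1894: Wed/Mon  1895: Thu/Tue  1896: Sat/Wed  1897: Sun/Fri
Both conditions hold in: 1880 — 1.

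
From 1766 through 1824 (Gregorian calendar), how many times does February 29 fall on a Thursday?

Leap years in 1766–1824: 14 of them.
Feb 29 weekday advances by 5 (mod 7) from one leap year to the next four years later (or differs when a century non-leap intervenes).
Leap-day weekdays: 1768:Mon 1772:Sat 1776:Thu✓ 1780:Tue 1784:Sun 1788:Fri 1792:Wed 1796:Mon 1804:Wed 1808:Mon 1812:Sat 1816:Thu✓ 1820:Tue 1824:Sun
Thursday: 1776, 1816 → 2.

2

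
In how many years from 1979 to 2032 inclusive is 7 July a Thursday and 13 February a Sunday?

Check each year's weekday for 7 July and 13 February:
  1979: Sat/Tue  1980: Mon/Wed  1981: Tue/Fri  1982: Wed/Sat  1983: Thu/Sun ✓  1984: Sat/Mon  1985: Sun/Wed  1986: Mon/Thu  1987: Tue/Fri  1988: Thu/Sat  1989: Fri/Mon  1990: Sat/Tue  1991: Sun/Wed  1992: Tue/Thu  …(26 more)…  2019: Sun/Wed  2020: Tue/Thu  2021: Wed/Sat  2022: Thu/Sun ✓  2023: Fri/Mon  2024: Sun/Tue  2025: Mon/Thu  2026: Tue/Fri  2027: Wed/Sat  2028: Fri/Sun  2029: Sat/Tue  2030: Sun/Wed  2031: Mon/Thu  2032: Wed/Fri
Both conditions hold in: 1983, 1994, 2005, 2011, 2022 — 5.

5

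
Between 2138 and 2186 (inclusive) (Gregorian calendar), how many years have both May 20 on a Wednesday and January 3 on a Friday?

Check each year's weekday for May 20 and January 3:
  2138: Tue/Fri  2139: Wed/Sat  2140: Fri/Sun  2141: Sat/Tue  2142: Sun/Wed  2143: Mon/Thu  2144: Wed/Fri ✓  2145: Thu/Sun  2146: Fri/Mon  2147: Sat/Tue  2148: Mon/Wed  2149: Tue/Fri  2150: Wed/Sat  2151: Thu/Sun  …(21 more)…  2173: Thu/Sun  2174: Fri/Mon  2175: Sat/Tue  2176: Mon/Wed  2177: Tue/Fri  2178: Wed/Sat  2179: Thu/Sun  2180: Sat/Mon  2181: Sun/Wed  2182: Mon/Thu  2183: Tue/Fri  2184: Thu/Sat  2185: Fri/Mon  2186: Sat/Tue
Both conditions hold in: 2144, 2172 — 2.

2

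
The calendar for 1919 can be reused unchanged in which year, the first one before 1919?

1913

Two years share a calendar iff Jan 1 falls on the same weekday and both are leap or both are common. 1919: Jan 1 is Wednesday, common year.
1918: Jan 1 Tuesday, common
1917: Jan 1 Monday, common
1916: Jan 1 Saturday, leap
1915: Jan 1 Friday, common
1914: Jan 1 Thursday, common
1913: Jan 1 Wednesday, common
1913 matches on both conditions.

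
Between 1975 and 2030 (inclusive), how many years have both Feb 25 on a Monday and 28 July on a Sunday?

6

Check each year's weekday for Feb 25 and 28 July:
  1975: Tue/Mon  1976: Wed/Wed  1977: Fri/Thu  1978: Sat/Fri  1979: Sun/Sat  1980: Mon/Mon  1981: Wed/Tue  1982: Thu/Wed  1983: Fri/Thu  1984: Sat/Sat  1985: Mon/Sun ✓  1986: Tue/Mon  1987: Wed/Tue  1988: Thu/Thu  …(28 more)…  2017: Sat/Fri  2018: Sun/Sat  2019: Mon/Sun ✓  2020: Tue/Tue  2021: Thu/Wed  2022: Fri/Thu  2023: Sat/Fri  2024: Sun/Sun  2025: Tue/Mon  2026: Wed/Tue  2027: Thu/Wed  2028: Fri/Fri  2029: Sun/Sat  2030: Mon/Sun ✓
Both conditions hold in: 1985, 1991, 2002, 2013, 2019, 2030 — 6.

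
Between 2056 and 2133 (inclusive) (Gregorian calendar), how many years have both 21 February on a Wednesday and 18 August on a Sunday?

Check each year's weekday for 21 February and 18 August:
  2056: Mon/Fri  2057: Wed/Sat  2058: Thu/Sun  2059: Fri/Mon  2060: Sat/Wed  2061: Mon/Thu  2062: Tue/Fri  2063: Wed/Sat  2064: Thu/Mon  2065: Sat/Tue  2066: Sun/Wed  2067: Mon/Thu  2068: Tue/Sat  2069: Thu/Sun  …(50 more)…  2120: Wed/Sun ✓  2121: Fri/Mon  2122: Sat/Tue  2123: Sun/Wed  2124: Mon/Fri  2125: Wed/Sat  2126: Thu/Sun  2127: Fri/Mon  2128: Sat/Wed  2129: Mon/Thu  2130: Tue/Fri  2131: Wed/Sat  2132: Thu/Mon  2133: Sat/Tue
Both conditions hold in: 2080, 2120 — 2.

2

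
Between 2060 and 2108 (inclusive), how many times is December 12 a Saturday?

Track December 12's weekday year by year (advancing +1, or +2 across a Feb 29):
  2060: Sun  2061: Mon (+1)  2062: Tue (+1)  2063: Wed (+1)  2064: Fri (+2)
  2065: Sat (+1) ✓  2066: Sun (+1)  2067: Mon (+1)  2068: Wed (+2)  2069: Thu (+1)
  2070: Fri (+1)  2071: Sat (+1) ✓  2072: Mon (+2)  2073: Tue (+1)  … (21 more years) …
  2095: Mon (+1)  2096: Wed (+2)  2097: Thu (+1)  2098: Fri (+1)  2099: Sat (+1) ✓
  2100: Sun (+1)  2101: Mon (+1)  2102: Tue (+1)  2103: Wed (+1)  2104: Fri (+2)
  2105: Sat (+1) ✓  2106: Sun (+1)  2107: Mon (+1)  2108: Wed (+2)
Saturday years: 2065, 2071, 2076, 2082, 2093, 2099, 2105 — 7 in total.

7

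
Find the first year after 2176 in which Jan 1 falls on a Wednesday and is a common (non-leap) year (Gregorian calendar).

Jan 1 advances by 2 weekdays after a leap year and by 1 after a common year.
2176: Jan 1 is Monday (leap).
2177: Wednesday
2177 begins on a Wednesday and is a common year.

2177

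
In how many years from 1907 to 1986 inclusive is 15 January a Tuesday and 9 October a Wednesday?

9

Check each year's weekday for 15 January and 9 October:
  1907: Tue/Wed ✓  1908: Wed/Fri  1909: Fri/Sat  1910: Sat/Sun  1911: Sun/Mon  1912: Mon/Wed  1913: Wed/Thu  1914: Thu/Fri  1915: Fri/Sat  1916: Sat/Mon  1917: Mon/Tue  1918: Tue/Wed ✓  1919: Wed/Thu  1920: Thu/Sat  …(52 more)…  1973: Mon/Tue  1974: Tue/Wed ✓  1975: Wed/Thu  1976: Thu/Sat  1977: Sat/Sun  1978: Sun/Mon  1979: Mon/Tue  1980: Tue/Thu  1981: Thu/Fri  1982: Fri/Sat  1983: Sat/Sun  1984: Sun/Tue  1985: Tue/Wed ✓  1986: Wed/Thu
Both conditions hold in: 1907, 1918, 1929, 1935, 1946, 1957, 1963, 1974, 1985 — 9.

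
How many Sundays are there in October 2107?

October 2107 has 31 days and begins on Saturday.
The first Sunday is October 2.
Sundays fall on 2, 9, 16, 23, 30 — that's 5.

5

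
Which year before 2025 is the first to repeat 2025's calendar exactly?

2014

Two years share a calendar iff Jan 1 falls on the same weekday and both are leap or both are common. 2025: Jan 1 is Wednesday, common year.
2024: Jan 1 Monday, leap
2023: Jan 1 Sunday, common
2022: Jan 1 Saturday, common
2021: Jan 1 Friday, common
2020: Jan 1 Wednesday, leap
2019: Jan 1 Tuesday, common
2018: Jan 1 Monday, common
2017: Jan 1 Sunday, common
2016: Jan 1 Friday, leap
2015: Jan 1 Thursday, common
2014: Jan 1 Wednesday, common
2014 matches on both conditions.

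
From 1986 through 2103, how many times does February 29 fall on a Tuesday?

Leap years in 1986–2103: 28 of them.
Feb 29 weekday advances by 5 (mod 7) from one leap year to the next four years later (or differs when a century non-leap intervenes).
Leap-day weekdays: 1988:Mon 1992:Sat 1996:Thu 2000:Tue✓ 2004:Sun 2008:Fri 2012:Wed 2016:Mon 2020:Sat 2024:Thu 2028:Tue✓ 2032:Sun 2036:Fri 2040:Wed 2044:Mon 2048:Sat 2052:Thu 2056:Tue✓ 2060:Sun 2064:Fri 2068:Wed 2072:Mon 2076:Sat 2080:Thu 2084:Tue✓ 2088:Sun 2092:Fri 2096:Wed
Tuesday: 2000, 2028, 2056, 2084 → 4.

4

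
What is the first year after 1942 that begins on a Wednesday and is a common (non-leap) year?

1947

Jan 1 advances by 2 weekdays after a leap year and by 1 after a common year.
1942: Jan 1 is Thursday.
1943: Friday
1944: Saturday (leap)
1945: Monday
1946: Tuesday
1947: Wednesday
1947 begins on a Wednesday and is a common year.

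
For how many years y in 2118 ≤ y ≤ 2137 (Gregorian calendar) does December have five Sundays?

December has 31 days; it has five Sundays when Sunday falls among the first (month-length − 28) days — i.e. when December 1 is one of Sunday/Saturday/Friday.
December 1 by year: 2118:Thu 2119:Fri✓ 2120:Sun✓ 2121:Mon 2122:Tue 2123:Wed 2124:Fri✓ 2125:Sat✓ 2126:Sun✓ 2127:Mon 2128:Wed 2129:Thu 2130:Fri✓ 2131:Sat✓ 2132:Mon 2133:Tue 2134:Wed 2135:Thu 2136:Sat✓ 2137:Sun✓
Years with five Sundays: 2119, 2120, 2124, 2125, 2126, 2130, 2131, 2136, 2137 → 9.

9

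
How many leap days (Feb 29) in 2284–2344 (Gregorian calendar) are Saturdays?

Leap years in 2284–2344: 15 of them.
Feb 29 weekday advances by 5 (mod 7) from one leap year to the next four years later (or differs when a century non-leap intervenes).
Leap-day weekdays: 2284:Fri 2288:Wed 2292:Mon 2296:Sat✓ 2304:Mon 2308:Sat✓ 2312:Thu 2316:Tue 2320:Sun 2324:Fri 2328:Wed 2332:Mon 2336:Sat✓ 2340:Thu 2344:Tue
Saturday: 2296, 2308, 2336 → 3.

3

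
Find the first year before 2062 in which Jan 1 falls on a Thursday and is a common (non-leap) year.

2054

Jan 1 advances by 2 weekdays after a leap year and by 1 after a common year.
2062: Jan 1 is Sunday.
2061: Saturday
2060: Thursday (leap)
2059: Wednesday
2058: Tuesday
2057: Monday
2056: Saturday (leap)
2055: Friday
2054: Thursday
2054 begins on a Thursday and is a common year.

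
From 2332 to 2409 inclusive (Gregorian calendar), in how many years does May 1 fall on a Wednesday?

Track May 1's weekday year by year (advancing +1, or +2 across a Feb 29):
  2332: Sun  2333: Mon (+1)  2334: Tue (+1)  2335: Wed (+1) ✓  2336: Fri (+2)
  2337: Sat (+1)  2338: Sun (+1)  2339: Mon (+1)  2340: Wed (+2) ✓  2341: Thu (+1)
  2342: Fri (+1)  2343: Sat (+1)  2344: Mon (+2)  2345: Tue (+1)  … (50 more years) …
  2396: Wed (+2) ✓  2397: Thu (+1)  2398: Fri (+1)  2399: Sat (+1)  2400: Mon (+2)
  2401: Tue (+1)  2402: Wed (+1) ✓  2403: Thu (+1)  2404: Sat (+2)  2405: Sun (+1)
  2406: Mon (+1)  2407: Tue (+1)  2408: Thu (+2)  2409: Fri (+1)
Wednesday years: 2335, 2340, 2346, 2357, 2363, 2368, 2374, 2385, 2391, 2396, 2402 — 11 in total.

11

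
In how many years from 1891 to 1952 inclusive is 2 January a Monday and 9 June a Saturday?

1

Check each year's weekday for 2 January and 9 June:
  1891: Fri/Tue  1892: Sat/Thu  1893: Mon/Fri  1894: Tue/Sat  1895: Wed/Sun  1896: Thu/Tue  1897: Sat/Wed  1898: Sun/Thu  1899: Mon/Fri  1900: Tue/Sat  1901: Wed/Sun  1902: Thu/Mon  1903: Fri/Tue  1904: Sat/Thu  …(34 more)…  1939: Mon/Fri  1940: Tue/Sun  1941: Thu/Mon  1942: Fri/Tue  1943: Sat/Wed  1944: Sun/Fri  1945: Tue/Sat  1946: Wed/Sun  1947: Thu/Mon  1948: Fri/Wed  1949: Sun/Thu  1950: Mon/Fri  1951: Tue/Sat  1952: Wed/Mon
Both conditions hold in: 1928 — 1.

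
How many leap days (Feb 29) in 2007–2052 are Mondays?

2

Leap years in 2007–2052: 12 of them.
Feb 29 weekday advances by 5 (mod 7) from one leap year to the next four years later (or differs when a century non-leap intervenes).
Leap-day weekdays: 2008:Fri 2012:Wed 2016:Mon✓ 2020:Sat 2024:Thu 2028:Tue 2032:Sun 2036:Fri 2040:Wed 2044:Mon✓ 2048:Sat 2052:Thu
Monday: 2016, 2044 → 2.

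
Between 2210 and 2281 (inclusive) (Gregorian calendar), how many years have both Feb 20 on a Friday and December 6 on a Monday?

3

Check each year's weekday for Feb 20 and December 6:
  2210: Tue/Thu  2211: Wed/Fri  2212: Thu/Sun  2213: Sat/Mon  2214: Sun/Tue  2215: Mon/Wed  2216: Tue/Fri  2217: Thu/Sat  2218: Fri/Sun  2219: Sat/Mon  2220: Sun/Wed  2221: Tue/Thu  2222: Wed/Fri  2223: Thu/Sat  …(44 more)…  2268: Thu/Sun  2269: Sat/Mon  2270: Sun/Tue  2271: Mon/Wed  2272: Tue/Fri  2273: Thu/Sat  2274: Fri/Sun  2275: Sat/Mon  2276: Sun/Wed  2277: Tue/Thu  2278: Wed/Fri  2279: Thu/Sat  2280: Fri/Mon ✓  2281: Sun/Tue
Both conditions hold in: 2224, 2252, 2280 — 3.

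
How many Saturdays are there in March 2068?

5

March 2068 has 31 days and begins on Thursday.
The first Saturday is March 3.
Saturdays fall on 3, 10, 17, 24, 31 — that's 5.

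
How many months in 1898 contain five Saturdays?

A month of length L has five Saturdays iff its first Saturday is on day ≤ L−28 (so day 1–3 in a 31-day month, 1–2 in a 30-day month, day 1 in a leap February).
Checking each month of 1898: Jan starts Sat (31d) ✓; Feb starts Tue (28d); Mar starts Tue (31d); Apr starts Fri (30d) ✓; May starts Sun (31d); Jun starts Wed (30d); Jul starts Fri (31d) ✓; Aug starts Mon (31d); Sep starts Thu (30d); Oct starts Sat (31d) ✓; Nov starts Tue (30d); Dec starts Thu (31d) ✓.
Five-Saturday months: January, April, July, October, December → 5.

5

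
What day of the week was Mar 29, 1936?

January 1, 1936 is a Wednesday.
March 29 is day 89 of the year, i.e. 88 days after Jan 1.
88 mod 7 = 4, so advance 4 weekdays from Wednesday: Sunday.

Sunday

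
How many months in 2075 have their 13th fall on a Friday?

2

Check the 13th of each month of 2075: Jan 13: Sun, Feb 13: Wed, Mar 13: Wed, Apr 13: Sat, May 13: Mon, Jun 13: Thu, Jul 13: Sat, Aug 13: Tue, Sep 13: Fri, Oct 13: Sun, Nov 13: Wed, Dec 13: Fri.
Friday occurs in September, December — 2 months.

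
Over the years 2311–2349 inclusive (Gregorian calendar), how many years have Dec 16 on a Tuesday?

Track Dec 16's weekday year by year (advancing +1, or +2 across a Feb 29):
  2311: Sat  2312: Mon (+2)  2313: Tue (+1) ✓  2314: Wed (+1)  2315: Thu (+1)
  2316: Sat (+2)  2317: Sun (+1)  2318: Mon (+1)  2319: Tue (+1) ✓  2320: Thu (+2)
  2321: Fri (+1)  2322: Sat (+1)  2323: Sun (+1)  2324: Tue (+2) ✓  … (11 more years) …
  2336: Wed (+2)  2337: Thu (+1)  2338: Fri (+1)  2339: Sat (+1)  2340: Mon (+2)
  2341: Tue (+1) ✓  2342: Wed (+1)  2343: Thu (+1)  2344: Sat (+2)  2345: Sun (+1)
  2346: Mon (+1)  2347: Tue (+1) ✓  2348: Thu (+2)  2349: Fri (+1)
Tuesday years: 2313, 2319, 2324, 2330, 2341, 2347 — 6 in total.

6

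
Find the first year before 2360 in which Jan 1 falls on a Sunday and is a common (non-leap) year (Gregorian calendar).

2350

Jan 1 advances by 2 weekdays after a leap year and by 1 after a common year.
2360: Jan 1 is Friday (leap).
2359: Thursday
2358: Wednesday
2357: Tuesday
2356: Sunday (leap)
2355: Saturday
2354: Friday
2353: Thursday
2352: Tuesday (leap)
2351: Monday
2350: Sunday
2350 begins on a Sunday and is a common year.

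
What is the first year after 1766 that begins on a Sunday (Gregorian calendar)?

Jan 1 advances by 2 weekdays after a leap year and by 1 after a common year.
1766: Jan 1 is Wednesday.
1767: Thursday
1768: Friday (leap)
1769: Sunday
1769 begins on a Sunday

1769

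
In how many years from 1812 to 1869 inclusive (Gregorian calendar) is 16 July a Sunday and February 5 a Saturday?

Check each year's weekday for 16 July and February 5:
  1812: Thu/Wed  1813: Fri/Fri  1814: Sat/Sat  1815: Sun/Sun  1816: Tue/Mon  1817: Wed/Wed  1818: Thu/Thu  1819: Fri/Fri  1820: Sun/Sat ✓  1821: Mon/Mon  1822: Tue/Tue  1823: Wed/Wed  1824: Fri/Thu  1825: Sat/Sat  …(30 more)…  1856: Wed/Tue  1857: Thu/Thu  1858: Fri/Fri  1859: Sat/Sat  1860: Mon/Sun  1861: Tue/Tue  1862: Wed/Wed  1863: Thu/Thu  1864: Sat/Fri  1865: Sun/Sun  1866: Mon/Mon  1867: Tue/Tue  1868: Thu/Wed  1869: Fri/Fri
Both conditions hold in: 1820, 1848 — 2.

2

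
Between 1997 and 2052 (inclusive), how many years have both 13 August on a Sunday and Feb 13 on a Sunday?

2

Check each year's weekday for 13 August and Feb 13:
  1997: Wed/Thu  1998: Thu/Fri  1999: Fri/Sat  2000: Sun/Sun ✓  2001: Mon/Tue  2002: Tue/Wed  2003: Wed/Thu  2004: Fri/Fri  2005: Sat/Sun  2006: Sun/Mon  2007: Mon/Tue  2008: Wed/Wed  2009: Thu/Fri  2010: Fri/Sat  …(28 more)…  2039: Sat/Sun  2040: Mon/Mon  2041: Tue/Wed  2042: Wed/Thu  2043: Thu/Fri  2044: Sat/Sat  2045: Sun/Mon  2046: Mon/Tue  2047: Tue/Wed  2048: Thu/Thu  2049: Fri/Sat  2050: Sat/Sun  2051: Sun/Mon  2052: Tue/Tue
Both conditions hold in: 2000, 2028 — 2.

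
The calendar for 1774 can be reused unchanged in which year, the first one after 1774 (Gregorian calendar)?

Two years share a calendar iff Jan 1 falls on the same weekday and both are leap or both are common. 1774: Jan 1 is Saturday, common year.
1775: Jan 1 Sunday, common
1776: Jan 1 Monday, leap
1777: Jan 1 Wednesday, common
1778: Jan 1 Thursday, common
1779: Jan 1 Friday, common
1780: Jan 1 Saturday, leap
1781: Jan 1 Monday, common
1782: Jan 1 Tuesday, common
1783: Jan 1 Wednesday, common
1784: Jan 1 Thursday, leap
1785: Jan 1 Saturday, common
1785 matches on both conditions.

1785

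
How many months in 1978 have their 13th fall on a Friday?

Check the 13th of each month of 1978: Jan 13: Fri, Feb 13: Mon, Mar 13: Mon, Apr 13: Thu, May 13: Sat, Jun 13: Tue, Jul 13: Thu, Aug 13: Sun, Sep 13: Wed, Oct 13: Fri, Nov 13: Mon, Dec 13: Wed.
Friday occurs in January, October — 2 months.

2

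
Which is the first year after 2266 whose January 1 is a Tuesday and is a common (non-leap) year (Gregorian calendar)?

2267

Jan 1 advances by 2 weekdays after a leap year and by 1 after a common year.
2266: Jan 1 is Monday.
2267: Tuesday
2267 begins on a Tuesday and is a common year.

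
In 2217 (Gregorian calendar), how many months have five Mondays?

A month of length L has five Mondays iff its first Monday is on day ≤ L−28 (so day 1–3 in a 31-day month, 1–2 in a 30-day month, day 1 in a leap February).
Checking each month of 2217: Jan starts Wed (31d); Feb starts Sat (28d); Mar starts Sat (31d) ✓; Apr starts Tue (30d); May starts Thu (31d); Jun starts Sun (30d) ✓; Jul starts Tue (31d); Aug starts Fri (31d); Sep starts Mon (30d) ✓; Oct starts Wed (31d); Nov starts Sat (30d); Dec starts Mon (31d) ✓.
Five-Monday months: March, June, September, December → 4.

4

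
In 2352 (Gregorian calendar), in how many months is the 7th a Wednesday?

1

Check the 7th of each month of 2352: Jan 7: Mon, Feb 7: Thu, Mar 7: Fri, Apr 7: Mon, May 7: Wed, Jun 7: Sat, Jul 7: Mon, Aug 7: Thu, Sep 7: Sun, Oct 7: Tue, Nov 7: Fri, Dec 7: Sun.
Wednesday occurs in May — 1 month.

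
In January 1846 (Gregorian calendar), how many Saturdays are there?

5

January 1846 has 31 days and begins on Thursday.
The first Saturday is January 3.
Saturdays fall on 3, 10, 17, 24, 31 — that's 5.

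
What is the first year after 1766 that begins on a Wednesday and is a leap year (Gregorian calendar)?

Jan 1 advances by 2 weekdays after a leap year and by 1 after a common year.
1766: Jan 1 is Wednesday.
1767: Thursday
1768: Friday (leap)
1769: Sunday
1770: Monday
1771: Tuesday
1772: Wednesday (leap)
1772 begins on a Wednesday and is a leap year.

1772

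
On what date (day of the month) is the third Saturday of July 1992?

18

July 1, 1992 is a Wednesday, so the first Saturday is the 4th.
The third Saturday is 4 + 14 = 18.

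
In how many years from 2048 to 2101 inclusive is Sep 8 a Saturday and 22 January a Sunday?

Check each year's weekday for Sep 8 and 22 January:
  2048: Tue/Wed  2049: Wed/Fri  2050: Thu/Sat  2051: Fri/Sun  2052: Sun/Mon  2053: Mon/Wed  2054: Tue/Thu  2055: Wed/Fri  2056: Fri/Sat  2057: Sat/Mon  2058: Sun/Tue  2059: Mon/Wed  2060: Wed/Thu  2061: Thu/Sat  …(26 more)…  2088: Wed/Thu  2089: Thu/Sat  2090: Fri/Sun  2091: Sat/Mon  2092: Mon/Tue  2093: Tue/Thu  2094: Wed/Fri  2095: Thu/Sat  2096: Sat/Sun ✓  2097: Sun/Tue  2098: Mon/Wed  2099: Tue/Thu  2100: Wed/Fri  2101: Thu/Sat
Both conditions hold in: 2068, 2096 — 2.

2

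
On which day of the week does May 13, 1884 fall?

January 1, 1884 is a Tuesday.
May 13 is day 134 of the year, i.e. 133 days after Jan 1.
133 mod 7 = 0, so advance 0 weekdays from Tuesday: Tuesday.

Tuesday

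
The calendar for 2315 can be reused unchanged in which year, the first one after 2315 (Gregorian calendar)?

2326

Two years share a calendar iff Jan 1 falls on the same weekday and both are leap or both are common. 2315: Jan 1 is Friday, common year.
2316: Jan 1 Saturday, leap
2317: Jan 1 Monday, common
2318: Jan 1 Tuesday, common
2319: Jan 1 Wednesday, common
2320: Jan 1 Thursday, leap
2321: Jan 1 Saturday, common
2322: Jan 1 Sunday, common
2323: Jan 1 Monday, common
2324: Jan 1 Tuesday, leap
2325: Jan 1 Thursday, common
2326: Jan 1 Friday, common
2326 matches on both conditions.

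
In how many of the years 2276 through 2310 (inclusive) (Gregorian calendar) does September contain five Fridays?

11

September has 30 days; it has five Fridays when Friday falls among the first (month-length − 28) days — i.e. when September 1 is one of Friday/Thursday.
September 1 by year: 2276:Fri✓ 2277:Sat 2278:Sun 2279:Mon 2280:Wed 2281:Thu✓ 2282:Fri✓ 2283:Sat 2284:Mon 2285:Tue 2286:Wed 2287:Thu✓ 2288:Sat 2289:Sun 2290:Mon …(5 more)… 2296:Tue 2297:Wed 2298:Thu✓ 2299:Fri✓ 2300:Sat 2301:Sun 2302:Mon 2303:Tue 2304:Thu✓ 2305:Fri✓ 2306:Sat 2307:Sun 2308:Tue 2309:Wed 2310:Thu✓
Years with five Fridays: 2276, 2281, 2282, 2287, 2292, 2293, 2298, 2299, 2304, 2305, 2310 → 11.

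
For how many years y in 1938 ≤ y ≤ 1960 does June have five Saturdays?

6

June has 30 days; it has five Saturdays when Saturday falls among the first (month-length − 28) days — i.e. when June 1 is one of Saturday/Friday.
June 1 by year: 1938:Wed 1939:Thu 1940:Sat✓ 1941:Sun 1942:Mon 1943:Tue 1944:Thu 1945:Fri✓ 1946:Sat✓ 1947:Sun 1948:Tue 1949:Wed 1950:Thu 1951:Fri✓ 1952:Sun 1953:Mon 1954:Tue 1955:Wed 1956:Fri✓ 1957:Sat✓ 1958:Sun 1959:Mon 1960:Wed
Years with five Saturdays: 1940, 1945, 1946, 1951, 1956, 1957 → 6.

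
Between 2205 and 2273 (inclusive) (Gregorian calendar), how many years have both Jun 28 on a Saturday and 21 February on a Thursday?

2

Check each year's weekday for Jun 28 and 21 February:
  2205: Fri/Thu  2206: Sat/Fri  2207: Sun/Sat  2208: Tue/Sun  2209: Wed/Tue  2210: Thu/Wed  2211: Fri/Thu  2212: Sun/Fri  2213: Mon/Sun  2214: Tue/Mon  2215: Wed/Tue  2216: Fri/Wed  2217: Sat/Fri  2218: Sun/Sat  …(41 more)…  2260: Thu/Tue  2261: Fri/Thu  2262: Sat/Fri  2263: Sun/Sat  2264: Tue/Sun  2265: Wed/Tue  2266: Thu/Wed  2267: Fri/Thu  2268: Sun/Fri  2269: Mon/Sun  2270: Tue/Mon  2271: Wed/Tue  2272: Fri/Wed  2273: Sat/Fri
Both conditions hold in: 2228, 2256 — 2.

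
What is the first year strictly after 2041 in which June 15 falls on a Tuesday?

2049

From one year to the next, a fixed date's weekday advances by 1, or by 2 when a Feb 29 lies between the two dates.
2041: June 15 is Saturday.
2042: Sunday (+1)
2043: Monday (+1)
2044: Wednesday (+2)
2045: Thursday (+1)
2046: Friday (+1)
2047: Saturday (+1)
2048: Monday (+2)
2049: Tuesday (+1)
June 15 falls on a Tuesday in 2049.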